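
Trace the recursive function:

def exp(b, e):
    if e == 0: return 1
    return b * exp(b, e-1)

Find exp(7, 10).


exp(7, 10)
= 7 * exp(7, 9)
= 7 * 7 * exp(7, 8)
= 7 * 7 * 7 * exp(7, 7)
= 7 * 7 * 7 * 7 * exp(7, 6)
= 7 * 7 * 7 * 7 * 7 * exp(7, 5)
= 7 * 7 * 7 * 7 * 7 * 7 * exp(7, 4)
= 7 * 7 * 7 * 7 * 7 * 7 * 7 * exp(7, 3)
= 7 * 7 * 7 * 7 * 7 * 7 * 7 * 7 * exp(7, 2)
= 7 * 7 * 7 * 7 * 7 * 7 * 7 * 7 * 7 * exp(7, 1)
= 7 * 7 * 7 * 7 * 7 * 7 * 7 * 7 * 7 * 7 * exp(7, 0)
= 7 * 7 * 7 * 7 * 7 * 7 * 7 * 7 * 7 * 7 * 1
= 282475249

282475249


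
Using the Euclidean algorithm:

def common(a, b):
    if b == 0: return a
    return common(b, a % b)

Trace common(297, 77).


common(297, 77) = common(77, 66)
common(77, 66) = common(66, 11)
common(66, 11) = common(11, 0)
common(11, 0) = 11  (base case)

11


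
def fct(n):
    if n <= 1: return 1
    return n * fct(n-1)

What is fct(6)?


fct(6)
= 6 * fct(5)
= 6 * 5 * fct(4)
= 6 * 5 * 4 * fct(3)
= 6 * 5 * 4 * 3 * fct(2)
= 6 * 5 * 4 * 3 * 2 * fct(1)
= 6 * 5 * 4 * 3 * 2 * 1
= 720

720


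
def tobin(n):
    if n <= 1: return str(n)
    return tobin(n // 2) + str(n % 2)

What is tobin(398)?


tobin(398) = tobin(199) + '0'
tobin(199) = tobin(99) + '1'
tobin(99) = tobin(49) + '1'
tobin(49) = tobin(24) + '1'
tobin(24) = tobin(12) + '0'
tobin(12) = tobin(6) + '0'
tobin(6) = tobin(3) + '0'
tobin(3) = tobin(1) + '1'
tobin(1) = '1'  (base case)
Concatenating: '1' + '1' + '0' + '0' + '0' + '1' + '1' + '1' + '0' = '110001110'

110001110


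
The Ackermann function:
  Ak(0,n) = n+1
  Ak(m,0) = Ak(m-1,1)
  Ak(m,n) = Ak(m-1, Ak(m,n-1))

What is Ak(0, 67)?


Ak(0, 67) = 68
Result: Ak(0, 67) = 68

68


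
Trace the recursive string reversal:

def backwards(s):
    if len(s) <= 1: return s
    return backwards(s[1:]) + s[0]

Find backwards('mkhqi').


backwards('mkhqi') = backwards('khqi') + 'm'
backwards('khqi') = backwards('hqi') + 'k'
backwards('hqi') = backwards('qi') + 'h'
backwards('qi') = backwards('i') + 'q'
backwards('i') = 'i'  (base case)
Concatenating: 'i' + 'q' + 'h' + 'k' + 'm' = 'iqhkm'

iqhkm


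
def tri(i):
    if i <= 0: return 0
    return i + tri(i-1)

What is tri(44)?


tri(44)
= 44 + 43 + 42 + 41 + 40 + 39 + 38 + 37 + 36 + 35 + 34 + 33 + 32 + 31 + 30 + 29 + 28 + 27 + 26 + 25 + 24 + 23 + 22 + 21 + 20 + 19 + 18 + 17 + 16 + 15 + 14 + 13 + 12 + 11 + 10 + 9 + 8 + 7 + 6 + 5 + 4 + 3 + 2 + 1 + tri(0)
= 44 + 43 + 42 + 41 + 40 + 39 + 38 + 37 + 36 + 35 + 34 + 33 + 32 + 31 + 30 + 29 + 28 + 27 + 26 + 25 + 24 + 23 + 22 + 21 + 20 + 19 + 18 + 17 + 16 + 15 + 14 + 13 + 12 + 11 + 10 + 9 + 8 + 7 + 6 + 5 + 4 + 3 + 2 + 1 + 0
= 990

990


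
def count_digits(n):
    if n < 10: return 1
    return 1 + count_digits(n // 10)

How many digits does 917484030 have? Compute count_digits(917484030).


count_digits(917484030) = 1 + count_digits(91748403)
count_digits(91748403) = 1 + count_digits(9174840)
count_digits(9174840) = 1 + count_digits(917484)
count_digits(917484) = 1 + count_digits(91748)
count_digits(91748) = 1 + count_digits(9174)
count_digits(9174) = 1 + count_digits(917)
count_digits(917) = 1 + count_digits(91)
count_digits(91) = 1 + count_digits(9)
count_digits(9) = 1  (base case: 9 < 10)
Unwinding: 1 + 1 + 1 + 1 + 1 + 1 + 1 + 1 + 1 = 9

9


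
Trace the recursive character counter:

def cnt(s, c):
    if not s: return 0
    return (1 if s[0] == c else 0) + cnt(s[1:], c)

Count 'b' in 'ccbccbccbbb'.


s[0]='c' != 'b' -> 0
s[0]='c' != 'b' -> 0
s[0]='b' == 'b' -> 1
s[0]='c' != 'b' -> 0
s[0]='c' != 'b' -> 0
s[0]='b' == 'b' -> 1
s[0]='c' != 'b' -> 0
s[0]='c' != 'b' -> 0
s[0]='b' == 'b' -> 1
s[0]='b' == 'b' -> 1
s[0]='b' == 'b' -> 1
Sum: 0 + 0 + 1 + 0 + 0 + 1 + 0 + 0 + 1 + 1 + 1 = 5

5


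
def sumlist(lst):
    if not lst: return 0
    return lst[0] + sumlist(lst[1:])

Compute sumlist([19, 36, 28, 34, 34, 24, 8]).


sumlist([19, 36, 28, 34, 34, 24, 8]) = 19 + sumlist([36, 28, 34, 34, 24, 8])
sumlist([36, 28, 34, 34, 24, 8]) = 36 + sumlist([28, 34, 34, 24, 8])
sumlist([28, 34, 34, 24, 8]) = 28 + sumlist([34, 34, 24, 8])
sumlist([34, 34, 24, 8]) = 34 + sumlist([34, 24, 8])
sumlist([34, 24, 8]) = 34 + sumlist([24, 8])
sumlist([24, 8]) = 24 + sumlist([8])
sumlist([8]) = 8 + sumlist([])
sumlist([]) = 0  (base case)
Total: 19 + 36 + 28 + 34 + 34 + 24 + 8 + 0 = 183

183


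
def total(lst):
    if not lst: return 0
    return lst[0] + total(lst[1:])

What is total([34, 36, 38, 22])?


total([34, 36, 38, 22]) = 34 + total([36, 38, 22])
total([36, 38, 22]) = 36 + total([38, 22])
total([38, 22]) = 38 + total([22])
total([22]) = 22 + total([])
total([]) = 0  (base case)
Total: 34 + 36 + 38 + 22 + 0 = 130

130


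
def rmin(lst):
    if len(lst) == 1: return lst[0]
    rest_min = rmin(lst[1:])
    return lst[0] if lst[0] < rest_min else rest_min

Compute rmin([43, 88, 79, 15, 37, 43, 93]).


rmin([43, 88, 79, 15, 37, 43, 93]): compare 43 with rmin([88, 79, 15, 37, 43, 93])
rmin([88, 79, 15, 37, 43, 93]): compare 88 with rmin([79, 15, 37, 43, 93])
rmin([79, 15, 37, 43, 93]): compare 79 with rmin([15, 37, 43, 93])
rmin([15, 37, 43, 93]): compare 15 with rmin([37, 43, 93])
rmin([37, 43, 93]): compare 37 with rmin([43, 93])
rmin([43, 93]): compare 43 with rmin([93])
rmin([93]) = 93  (base case)
Compare 43 with 93 -> 43
Compare 37 with 43 -> 37
Compare 15 with 37 -> 15
Compare 79 with 15 -> 15
Compare 88 with 15 -> 15
Compare 43 with 15 -> 15

15


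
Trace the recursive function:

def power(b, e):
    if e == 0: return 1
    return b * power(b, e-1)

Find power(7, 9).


power(7, 9)
= 7 * power(7, 8)
= 7 * 7 * power(7, 7)
= 7 * 7 * 7 * power(7, 6)
= 7 * 7 * 7 * 7 * power(7, 5)
= 7 * 7 * 7 * 7 * 7 * power(7, 4)
= 7 * 7 * 7 * 7 * 7 * 7 * power(7, 3)
= 7 * 7 * 7 * 7 * 7 * 7 * 7 * power(7, 2)
= 7 * 7 * 7 * 7 * 7 * 7 * 7 * 7 * power(7, 1)
= 7 * 7 * 7 * 7 * 7 * 7 * 7 * 7 * 7 * power(7, 0)
= 7 * 7 * 7 * 7 * 7 * 7 * 7 * 7 * 7 * 1
= 40353607

40353607


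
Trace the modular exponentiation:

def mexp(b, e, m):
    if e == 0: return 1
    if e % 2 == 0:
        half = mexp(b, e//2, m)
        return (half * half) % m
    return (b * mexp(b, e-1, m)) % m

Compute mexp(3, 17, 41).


mexp(3, 17, 41): e is odd, compute mexp(3, 16, 41)
  mexp(3, 16, 41): e is even, compute mexp(3, 8, 41)
    mexp(3, 8, 41): e is even, compute mexp(3, 4, 41)
      mexp(3, 4, 41): e is even, compute mexp(3, 2, 41)
        mexp(3, 2, 41): e is even, compute mexp(3, 1, 41)
          mexp(3, 1, 41): e is odd, compute mexp(3, 0, 41)
          mexp(3, 0, 41) = 1
          (3 * 1) % 41 = 3
        half=3, (3*3) % 41 = 9
      half=9, (9*9) % 41 = 40
    half=40, (40*40) % 41 = 1
  half=1, (1*1) % 41 = 1
(3 * 1) % 41 = 3

3


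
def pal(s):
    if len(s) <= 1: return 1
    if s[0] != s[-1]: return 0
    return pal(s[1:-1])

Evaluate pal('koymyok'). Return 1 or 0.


pal('koymyok'): s[0]='k' == s[-1]='k' -> check pal('oymyo')
pal('oymyo'): s[0]='o' == s[-1]='o' -> check pal('ymy')
pal('ymy'): s[0]='y' == s[-1]='y' -> check pal('m')
pal('m'): len <= 1 -> return 1  (base case)
Result: 1 (palindrome)

1


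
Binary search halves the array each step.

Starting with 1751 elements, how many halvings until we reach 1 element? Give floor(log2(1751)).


1751 / 2 = 875
875 / 2 = 437
437 / 2 = 218
218 / 2 = 109
109 / 2 = 54
54 / 2 = 27
27 / 2 = 13
13 / 2 = 6
6 / 2 = 3
3 / 2 = 1
Reached 1 after 10 halvings

10


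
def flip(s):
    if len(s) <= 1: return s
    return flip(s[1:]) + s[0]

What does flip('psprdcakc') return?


flip('psprdcakc') = flip('sprdcakc') + 'p'
flip('sprdcakc') = flip('prdcakc') + 's'
flip('prdcakc') = flip('rdcakc') + 'p'
flip('rdcakc') = flip('dcakc') + 'r'
flip('dcakc') = flip('cakc') + 'd'
flip('cakc') = flip('akc') + 'c'
flip('akc') = flip('kc') + 'a'
flip('kc') = flip('c') + 'k'
flip('c') = 'c'  (base case)
Concatenating: 'c' + 'k' + 'a' + 'c' + 'd' + 'r' + 'p' + 's' + 'p' = 'ckacdrpsp'

ckacdrpsp


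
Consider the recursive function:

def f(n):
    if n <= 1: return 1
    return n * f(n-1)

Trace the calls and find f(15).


f(15)
= 15 * f(14)
= 15 * 14 * f(13)
= 15 * 14 * 13 * f(12)
= 15 * 14 * 13 * 12 * f(11)
= 15 * 14 * 13 * 12 * 11 * f(10)
= 15 * 14 * 13 * 12 * 11 * 10 * f(9)
= 15 * 14 * 13 * 12 * 11 * 10 * 9 * f(8)
= 15 * 14 * 13 * 12 * 11 * 10 * 9 * 8 * f(7)
= 15 * 14 * 13 * 12 * 11 * 10 * 9 * 8 * 7 * f(6)
= 15 * 14 * 13 * 12 * 11 * 10 * 9 * 8 * 7 * 6 * f(5)
= 15 * 14 * 13 * 12 * 11 * 10 * 9 * 8 * 7 * 6 * 5 * f(4)
= 15 * 14 * 13 * 12 * 11 * 10 * 9 * 8 * 7 * 6 * 5 * 4 * f(3)
= 15 * 14 * 13 * 12 * 11 * 10 * 9 * 8 * 7 * 6 * 5 * 4 * 3 * f(2)
= 15 * 14 * 13 * 12 * 11 * 10 * 9 * 8 * 7 * 6 * 5 * 4 * 3 * 2 * f(1)
= 15 * 14 * 13 * 12 * 11 * 10 * 9 * 8 * 7 * 6 * 5 * 4 * 3 * 2 * 1
= 1307674368000

1307674368000


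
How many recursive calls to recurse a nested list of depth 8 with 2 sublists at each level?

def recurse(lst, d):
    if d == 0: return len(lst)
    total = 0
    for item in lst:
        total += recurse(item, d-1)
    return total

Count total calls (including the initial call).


At depth 0 (root): 1 call
At depth 1: each of 1 parents calls recurse on 2 children = 2 calls
At depth 2: each of 2 parents calls recurse on 2 children = 4 calls
At depth 3: each of 4 parents calls recurse on 2 children = 8 calls
At depth 4: each of 8 parents calls recurse on 2 children = 16 calls
At depth 5: each of 16 parents calls recurse on 2 children = 32 calls
At depth 6: each of 32 parents calls recurse on 2 children = 64 calls
At depth 7: each of 64 parents calls recurse on 2 children = 128 calls
At depth 8: each of 128 parents calls recurse on 2 children = 256 calls
Total: 1 + 2 + 4 + 8 + 16 + 32 + 64 + 128 + 256 = 511

511


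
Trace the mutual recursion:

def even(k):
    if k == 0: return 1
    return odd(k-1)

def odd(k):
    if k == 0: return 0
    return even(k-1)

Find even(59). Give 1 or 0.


even(59) = odd(58)
odd(58) = even(57)
even(57) = odd(56)
odd(56) = even(55)
even(55) = odd(54)
odd(54) = even(53)
even(53) = odd(52)
odd(52) = even(51)
even(51) = odd(50)
odd(50) = even(49)
even(49) = odd(48)
odd(48) = even(47)
even(47) = odd(46)
odd(46) = even(45)
even(45) = odd(44)
odd(44) = even(43)
even(43) = odd(42)
odd(42) = even(41)
even(41) = odd(40)
odd(40) = even(39)
even(39) = odd(38)
odd(38) = even(37)
even(37) = odd(36)
odd(36) = even(35)
even(35) = odd(34)
odd(34) = even(33)
even(33) = odd(32)
odd(32) = even(31)
even(31) = odd(30)
odd(30) = even(29)
even(29) = odd(28)
odd(28) = even(27)
even(27) = odd(26)
odd(26) = even(25)
even(25) = odd(24)
odd(24) = even(23)
even(23) = odd(22)
odd(22) = even(21)
even(21) = odd(20)
odd(20) = even(19)
even(19) = odd(18)
odd(18) = even(17)
even(17) = odd(16)
odd(16) = even(15)
even(15) = odd(14)
odd(14) = even(13)
even(13) = odd(12)
odd(12) = even(11)
even(11) = odd(10)
odd(10) = even(9)
even(9) = odd(8)
odd(8) = even(7)
even(7) = odd(6)
odd(6) = even(5)
even(5) = odd(4)
odd(4) = even(3)
even(3) = odd(2)
odd(2) = even(1)
even(1) = odd(0)
odd(0) = 0  (base case)
Result: 0

0


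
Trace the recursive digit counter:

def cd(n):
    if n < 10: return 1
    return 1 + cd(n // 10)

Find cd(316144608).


cd(316144608) = 1 + cd(31614460)
cd(31614460) = 1 + cd(3161446)
cd(3161446) = 1 + cd(316144)
cd(316144) = 1 + cd(31614)
cd(31614) = 1 + cd(3161)
cd(3161) = 1 + cd(316)
cd(316) = 1 + cd(31)
cd(31) = 1 + cd(3)
cd(3) = 1  (base case: 3 < 10)
Unwinding: 1 + 1 + 1 + 1 + 1 + 1 + 1 + 1 + 1 = 9

9


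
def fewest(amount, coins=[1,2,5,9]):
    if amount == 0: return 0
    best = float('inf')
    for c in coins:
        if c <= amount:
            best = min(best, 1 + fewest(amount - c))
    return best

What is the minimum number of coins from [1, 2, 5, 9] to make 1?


Building up with DP:
fewest(0) = 0
fewest(1) = min(1+fewest(0)=1+0=1) = 1

1


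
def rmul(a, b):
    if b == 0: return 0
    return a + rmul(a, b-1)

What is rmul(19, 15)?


rmul(19, 15) = 19 + rmul(19, 14)
rmul(19, 14) = 19 + rmul(19, 13)
rmul(19, 13) = 19 + rmul(19, 12)
rmul(19, 12) = 19 + rmul(19, 11)
rmul(19, 11) = 19 + rmul(19, 10)
rmul(19, 10) = 19 + rmul(19, 9)
rmul(19, 9) = 19 + rmul(19, 8)
rmul(19, 8) = 19 + rmul(19, 7)
rmul(19, 7) = 19 + rmul(19, 6)
rmul(19, 6) = 19 + rmul(19, 5)
rmul(19, 5) = 19 + rmul(19, 4)
rmul(19, 4) = 19 + rmul(19, 3)
rmul(19, 3) = 19 + rmul(19, 2)
rmul(19, 2) = 19 + rmul(19, 1)
rmul(19, 1) = 19 + rmul(19, 0)
rmul(19, 0) = 0  (base case)
Total: 19 + 19 + 19 + 19 + 19 + 19 + 19 + 19 + 19 + 19 + 19 + 19 + 19 + 19 + 19 + 0 = 285

285


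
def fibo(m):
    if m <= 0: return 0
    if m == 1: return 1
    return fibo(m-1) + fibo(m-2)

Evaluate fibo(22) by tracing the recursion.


Computing fibo(22) bottom-up:
fibo(0) = 0
fibo(1) = 1
fibo(2) = fibo(1) + fibo(0) = 1 + 0 = 1
fibo(3) = fibo(2) + fibo(1) = 1 + 1 = 2
fibo(4) = fibo(3) + fibo(2) = 2 + 1 = 3
fibo(5) = fibo(4) + fibo(3) = 3 + 2 = 5
fibo(6) = fibo(5) + fibo(4) = 5 + 3 = 8
fibo(7) = fibo(6) + fibo(5) = 8 + 5 = 13
fibo(8) = fibo(7) + fibo(6) = 13 + 8 = 21
fibo(9) = fibo(8) + fibo(7) = 21 + 13 = 34
fibo(10) = fibo(9) + fibo(8) = 34 + 21 = 55
fibo(11) = fibo(10) + fibo(9) = 55 + 34 = 89
fibo(12) = fibo(11) + fibo(10) = 89 + 55 = 144
fibo(13) = fibo(12) + fibo(11) = 144 + 89 = 233
fibo(14) = fibo(13) + fibo(12) = 233 + 144 = 377
fibo(15) = fibo(14) + fibo(13) = 377 + 233 = 610
fibo(16) = fibo(15) + fibo(14) = 610 + 377 = 987
fibo(17) = fibo(16) + fibo(15) = 987 + 610 = 1597
fibo(18) = fibo(17) + fibo(16) = 1597 + 987 = 2584
fibo(19) = fibo(18) + fibo(17) = 2584 + 1597 = 4181
fibo(20) = fibo(19) + fibo(18) = 4181 + 2584 = 6765
fibo(21) = fibo(20) + fibo(19) = 6765 + 4181 = 10946
fibo(22) = fibo(21) + fibo(20) = 10946 + 6765 = 17711

17711


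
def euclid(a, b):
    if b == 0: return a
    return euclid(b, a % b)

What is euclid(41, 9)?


euclid(41, 9) = euclid(9, 5)
euclid(9, 5) = euclid(5, 4)
euclid(5, 4) = euclid(4, 1)
euclid(4, 1) = euclid(1, 0)
euclid(1, 0) = 1  (base case)

1


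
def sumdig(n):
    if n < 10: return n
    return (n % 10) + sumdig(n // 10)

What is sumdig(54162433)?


sumdig(54162433) = 3 + sumdig(5416243)
sumdig(5416243) = 3 + sumdig(541624)
sumdig(541624) = 4 + sumdig(54162)
sumdig(54162) = 2 + sumdig(5416)
sumdig(5416) = 6 + sumdig(541)
sumdig(541) = 1 + sumdig(54)
sumdig(54) = 4 + sumdig(5)
sumdig(5) = 5  (base case)
Total: 3 + 3 + 4 + 2 + 6 + 1 + 4 + 5 = 28

28


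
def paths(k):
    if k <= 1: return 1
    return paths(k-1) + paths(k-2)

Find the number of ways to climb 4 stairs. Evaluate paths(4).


Building up from base cases:
paths(0) = 1
paths(1) = 1
paths(2) = paths(1) + paths(0) = 1 + 1 = 2
paths(3) = paths(2) + paths(1) = 2 + 1 = 3
paths(4) = paths(3) + paths(2) = 3 + 2 = 5

5


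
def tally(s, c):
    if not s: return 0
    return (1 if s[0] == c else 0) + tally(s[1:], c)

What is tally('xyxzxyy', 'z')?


s[0]='x' != 'z' -> 0
s[0]='y' != 'z' -> 0
s[0]='x' != 'z' -> 0
s[0]='z' == 'z' -> 1
s[0]='x' != 'z' -> 0
s[0]='y' != 'z' -> 0
s[0]='y' != 'z' -> 0
Sum: 0 + 0 + 0 + 1 + 0 + 0 + 0 = 1

1


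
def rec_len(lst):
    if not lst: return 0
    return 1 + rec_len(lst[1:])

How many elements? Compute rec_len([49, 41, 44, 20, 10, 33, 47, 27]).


rec_len([49, 41, 44, 20, 10, 33, 47, 27]) = 1 + rec_len([41, 44, 20, 10, 33, 47, 27])
rec_len([41, 44, 20, 10, 33, 47, 27]) = 1 + rec_len([44, 20, 10, 33, 47, 27])
rec_len([44, 20, 10, 33, 47, 27]) = 1 + rec_len([20, 10, 33, 47, 27])
rec_len([20, 10, 33, 47, 27]) = 1 + rec_len([10, 33, 47, 27])
rec_len([10, 33, 47, 27]) = 1 + rec_len([33, 47, 27])
rec_len([33, 47, 27]) = 1 + rec_len([47, 27])
rec_len([47, 27]) = 1 + rec_len([27])
rec_len([27]) = 1 + rec_len([])
rec_len([]) = 0  (base case)
Unwinding: 1 + 1 + 1 + 1 + 1 + 1 + 1 + 1 + 0 = 8

8


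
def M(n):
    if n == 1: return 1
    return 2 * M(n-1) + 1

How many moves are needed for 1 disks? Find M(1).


M(1) = 1  (base case)

1


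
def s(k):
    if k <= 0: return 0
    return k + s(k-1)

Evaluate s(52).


s(52)
= 52 + 51 + 50 + 49 + 48 + 47 + 46 + 45 + 44 + 43 + 42 + 41 + 40 + 39 + 38 + 37 + 36 + 35 + 34 + 33 + 32 + 31 + 30 + 29 + 28 + 27 + 26 + 25 + 24 + 23 + 22 + 21 + 20 + 19 + 18 + 17 + 16 + 15 + 14 + 13 + 12 + 11 + 10 + 9 + 8 + 7 + 6 + 5 + 4 + 3 + 2 + 1 + s(0)
= 52 + 51 + 50 + 49 + 48 + 47 + 46 + 45 + 44 + 43 + 42 + 41 + 40 + 39 + 38 + 37 + 36 + 35 + 34 + 33 + 32 + 31 + 30 + 29 + 28 + 27 + 26 + 25 + 24 + 23 + 22 + 21 + 20 + 19 + 18 + 17 + 16 + 15 + 14 + 13 + 12 + 11 + 10 + 9 + 8 + 7 + 6 + 5 + 4 + 3 + 2 + 1 + 0
= 1378

1378


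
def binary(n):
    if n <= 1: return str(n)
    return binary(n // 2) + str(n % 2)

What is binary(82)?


binary(82) = binary(41) + '0'
binary(41) = binary(20) + '1'
binary(20) = binary(10) + '0'
binary(10) = binary(5) + '0'
binary(5) = binary(2) + '1'
binary(2) = binary(1) + '0'
binary(1) = '1'  (base case)
Concatenating: '1' + '0' + '1' + '0' + '0' + '1' + '0' = '1010010'

1010010


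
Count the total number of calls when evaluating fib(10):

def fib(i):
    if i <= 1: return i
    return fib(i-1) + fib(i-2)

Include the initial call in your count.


Let C(n) = total calls for fib(n)
C(0) = 1, C(1) = 1
C(2) = 1 + C(1) + C(0) = 1 + 1 + 1 = 3
C(3) = 1 + C(2) + C(1) = 1 + 3 + 1 = 5
C(4) = 1 + C(3) + C(2) = 1 + 5 + 3 = 9
C(5) = 1 + C(4) + C(3) = 1 + 9 + 5 = 15
C(6) = 1 + C(5) + C(4) = 1 + 15 + 9 = 25
C(7) = 1 + C(6) + C(5) = 1 + 25 + 15 = 41
C(8) = 1 + C(7) + C(6) = 1 + 41 + 25 = 67
C(9) = 1 + C(8) + C(7) = 1 + 67 + 41 = 109
C(10) = 1 + C(9) + C(8) = 1 + 109 + 67 = 177

177


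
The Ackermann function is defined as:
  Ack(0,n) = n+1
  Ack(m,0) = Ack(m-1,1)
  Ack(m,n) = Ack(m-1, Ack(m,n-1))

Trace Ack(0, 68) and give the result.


Ack(0, 68) = 69
Result: Ack(0, 68) = 69

69


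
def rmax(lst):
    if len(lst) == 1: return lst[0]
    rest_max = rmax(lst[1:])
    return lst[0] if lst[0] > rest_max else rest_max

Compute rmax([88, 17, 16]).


rmax([88, 17, 16]): compare 88 with rmax([17, 16])
rmax([17, 16]): compare 17 with rmax([16])
rmax([16]) = 16  (base case)
Compare 17 with 16 -> 17
Compare 88 with 17 -> 88

88


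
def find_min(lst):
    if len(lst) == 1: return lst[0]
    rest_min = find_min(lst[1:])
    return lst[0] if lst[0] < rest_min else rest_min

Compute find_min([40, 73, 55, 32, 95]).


find_min([40, 73, 55, 32, 95]): compare 40 with find_min([73, 55, 32, 95])
find_min([73, 55, 32, 95]): compare 73 with find_min([55, 32, 95])
find_min([55, 32, 95]): compare 55 with find_min([32, 95])
find_min([32, 95]): compare 32 with find_min([95])
find_min([95]) = 95  (base case)
Compare 32 with 95 -> 32
Compare 55 with 32 -> 32
Compare 73 with 32 -> 32
Compare 40 with 32 -> 32

32


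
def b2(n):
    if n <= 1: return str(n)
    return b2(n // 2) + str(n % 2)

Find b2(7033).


b2(7033) = b2(3516) + '1'
b2(3516) = b2(1758) + '0'
b2(1758) = b2(879) + '0'
b2(879) = b2(439) + '1'
b2(439) = b2(219) + '1'
b2(219) = b2(109) + '1'
b2(109) = b2(54) + '1'
b2(54) = b2(27) + '0'
b2(27) = b2(13) + '1'
b2(13) = b2(6) + '1'
b2(6) = b2(3) + '0'
b2(3) = b2(1) + '1'
b2(1) = '1'  (base case)
Concatenating: '1' + '1' + '0' + '1' + '1' + '0' + '1' + '1' + '1' + '1' + '0' + '0' + '1' = '1101101111001'

1101101111001


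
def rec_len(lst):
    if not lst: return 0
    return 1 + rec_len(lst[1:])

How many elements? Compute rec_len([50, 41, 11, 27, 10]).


rec_len([50, 41, 11, 27, 10]) = 1 + rec_len([41, 11, 27, 10])
rec_len([41, 11, 27, 10]) = 1 + rec_len([11, 27, 10])
rec_len([11, 27, 10]) = 1 + rec_len([27, 10])
rec_len([27, 10]) = 1 + rec_len([10])
rec_len([10]) = 1 + rec_len([])
rec_len([]) = 0  (base case)
Unwinding: 1 + 1 + 1 + 1 + 1 + 0 = 5

5


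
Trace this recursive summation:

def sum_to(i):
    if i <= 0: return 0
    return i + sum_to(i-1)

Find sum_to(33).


sum_to(33)
= 33 + 32 + 31 + 30 + 29 + 28 + 27 + 26 + 25 + 24 + 23 + 22 + 21 + 20 + 19 + 18 + 17 + 16 + 15 + 14 + 13 + 12 + 11 + 10 + 9 + 8 + 7 + 6 + 5 + 4 + 3 + 2 + 1 + sum_to(0)
= 33 + 32 + 31 + 30 + 29 + 28 + 27 + 26 + 25 + 24 + 23 + 22 + 21 + 20 + 19 + 18 + 17 + 16 + 15 + 14 + 13 + 12 + 11 + 10 + 9 + 8 + 7 + 6 + 5 + 4 + 3 + 2 + 1 + 0
= 561

561


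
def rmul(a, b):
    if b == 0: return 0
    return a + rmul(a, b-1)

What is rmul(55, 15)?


rmul(55, 15) = 55 + rmul(55, 14)
rmul(55, 14) = 55 + rmul(55, 13)
rmul(55, 13) = 55 + rmul(55, 12)
rmul(55, 12) = 55 + rmul(55, 11)
rmul(55, 11) = 55 + rmul(55, 10)
rmul(55, 10) = 55 + rmul(55, 9)
rmul(55, 9) = 55 + rmul(55, 8)
rmul(55, 8) = 55 + rmul(55, 7)
rmul(55, 7) = 55 + rmul(55, 6)
rmul(55, 6) = 55 + rmul(55, 5)
rmul(55, 5) = 55 + rmul(55, 4)
rmul(55, 4) = 55 + rmul(55, 3)
rmul(55, 3) = 55 + rmul(55, 2)
rmul(55, 2) = 55 + rmul(55, 1)
rmul(55, 1) = 55 + rmul(55, 0)
rmul(55, 0) = 0  (base case)
Total: 55 + 55 + 55 + 55 + 55 + 55 + 55 + 55 + 55 + 55 + 55 + 55 + 55 + 55 + 55 + 0 = 825

825


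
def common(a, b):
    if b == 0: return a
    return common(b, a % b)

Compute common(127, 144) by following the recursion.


common(127, 144) = common(144, 127)
common(144, 127) = common(127, 17)
common(127, 17) = common(17, 8)
common(17, 8) = common(8, 1)
common(8, 1) = common(1, 0)
common(1, 0) = 1  (base case)

1


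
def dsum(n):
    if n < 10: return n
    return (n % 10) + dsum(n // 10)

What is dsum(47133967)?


dsum(47133967) = 7 + dsum(4713396)
dsum(4713396) = 6 + dsum(471339)
dsum(471339) = 9 + dsum(47133)
dsum(47133) = 3 + dsum(4713)
dsum(4713) = 3 + dsum(471)
dsum(471) = 1 + dsum(47)
dsum(47) = 7 + dsum(4)
dsum(4) = 4  (base case)
Total: 7 + 6 + 9 + 3 + 3 + 1 + 7 + 4 = 40

40


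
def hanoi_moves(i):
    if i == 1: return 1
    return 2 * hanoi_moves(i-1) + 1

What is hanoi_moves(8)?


hanoi_moves(8) = 2 * hanoi_moves(7) + 1
hanoi_moves(7) = 2 * hanoi_moves(6) + 1
hanoi_moves(6) = 2 * hanoi_moves(5) + 1
hanoi_moves(5) = 2 * hanoi_moves(4) + 1
hanoi_moves(4) = 2 * hanoi_moves(3) + 1
hanoi_moves(3) = 2 * hanoi_moves(2) + 1
hanoi_moves(2) = 2 * hanoi_moves(1) + 1
hanoi_moves(1) = 1  (base case)
hanoi_moves(2) = 2 * 1 + 1 = 3
hanoi_moves(3) = 2 * 3 + 1 = 7
hanoi_moves(4) = 2 * 7 + 1 = 15
hanoi_moves(5) = 2 * 15 + 1 = 31
hanoi_moves(6) = 2 * 31 + 1 = 63
hanoi_moves(7) = 2 * 63 + 1 = 127
hanoi_moves(8) = 2 * 127 + 1 = 255

255


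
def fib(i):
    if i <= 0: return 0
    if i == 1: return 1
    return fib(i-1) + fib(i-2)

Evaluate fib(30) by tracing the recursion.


Computing fib(30) bottom-up:
fib(0) = 0
fib(1) = 1
fib(2) = fib(1) + fib(0) = 1 + 0 = 1
fib(3) = fib(2) + fib(1) = 1 + 1 = 2
fib(4) = fib(3) + fib(2) = 2 + 1 = 3
fib(5) = fib(4) + fib(3) = 3 + 2 = 5
fib(6) = fib(5) + fib(4) = 5 + 3 = 8
fib(7) = fib(6) + fib(5) = 8 + 5 = 13
fib(8) = fib(7) + fib(6) = 13 + 8 = 21
fib(9) = fib(8) + fib(7) = 21 + 13 = 34
fib(10) = fib(9) + fib(8) = 34 + 21 = 55
fib(11) = fib(10) + fib(9) = 55 + 34 = 89
fib(12) = fib(11) + fib(10) = 89 + 55 = 144
fib(13) = fib(12) + fib(11) = 144 + 89 = 233
fib(14) = fib(13) + fib(12) = 233 + 144 = 377
fib(15) = fib(14) + fib(13) = 377 + 233 = 610
fib(16) = fib(15) + fib(14) = 610 + 377 = 987
fib(17) = fib(16) + fib(15) = 987 + 610 = 1597
fib(18) = fib(17) + fib(16) = 1597 + 987 = 2584
fib(19) = fib(18) + fib(17) = 2584 + 1597 = 4181
fib(20) = fib(19) + fib(18) = 4181 + 2584 = 6765
fib(21) = fib(20) + fib(19) = 6765 + 4181 = 10946
fib(22) = fib(21) + fib(20) = 10946 + 6765 = 17711
fib(23) = fib(22) + fib(21) = 17711 + 10946 = 28657
fib(24) = fib(23) + fib(22) = 28657 + 17711 = 46368
fib(25) = fib(24) + fib(23) = 46368 + 28657 = 75025
fib(26) = fib(25) + fib(24) = 75025 + 46368 = 121393
fib(27) = fib(26) + fib(25) = 121393 + 75025 = 196418
fib(28) = fib(27) + fib(26) = 196418 + 121393 = 317811
fib(29) = fib(28) + fib(27) = 317811 + 196418 = 514229
fib(30) = fib(29) + fib(28) = 514229 + 317811 = 832040

832040


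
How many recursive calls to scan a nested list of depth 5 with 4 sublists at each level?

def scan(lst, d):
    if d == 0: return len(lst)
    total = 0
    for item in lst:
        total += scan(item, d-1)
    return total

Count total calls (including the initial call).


At depth 0 (root): 1 call
At depth 1: each of 1 parents calls scan on 4 children = 4 calls
At depth 2: each of 4 parents calls scan on 4 children = 16 calls
At depth 3: each of 16 parents calls scan on 4 children = 64 calls
At depth 4: each of 64 parents calls scan on 4 children = 256 calls
At depth 5: each of 256 parents calls scan on 4 children = 1024 calls
Total: 1 + 4 + 16 + 64 + 256 + 1024 = 1365

1365


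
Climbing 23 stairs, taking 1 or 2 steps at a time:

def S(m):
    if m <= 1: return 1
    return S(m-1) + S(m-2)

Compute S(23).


Building up from base cases:
S(0) = 1
S(1) = 1
S(2) = S(1) + S(0) = 1 + 1 = 2
S(3) = S(2) + S(1) = 2 + 1 = 3
S(4) = S(3) + S(2) = 3 + 2 = 5
S(5) = S(4) + S(3) = 5 + 3 = 8
S(6) = S(5) + S(4) = 8 + 5 = 13
S(7) = S(6) + S(5) = 13 + 8 = 21
S(8) = S(7) + S(6) = 21 + 13 = 34
S(9) = S(8) + S(7) = 34 + 21 = 55
S(10) = S(9) + S(8) = 55 + 34 = 89
S(11) = S(10) + S(9) = 89 + 55 = 144
S(12) = S(11) + S(10) = 144 + 89 = 233
S(13) = S(12) + S(11) = 233 + 144 = 377
S(14) = S(13) + S(12) = 377 + 233 = 610
S(15) = S(14) + S(13) = 610 + 377 = 987
S(16) = S(15) + S(14) = 987 + 610 = 1597
S(17) = S(16) + S(15) = 1597 + 987 = 2584
S(18) = S(17) + S(16) = 2584 + 1597 = 4181
S(19) = S(18) + S(17) = 4181 + 2584 = 6765
S(20) = S(19) + S(18) = 6765 + 4181 = 10946
S(21) = S(20) + S(19) = 10946 + 6765 = 17711
S(22) = S(21) + S(20) = 17711 + 10946 = 28657
S(23) = S(22) + S(21) = 28657 + 17711 = 46368

46368


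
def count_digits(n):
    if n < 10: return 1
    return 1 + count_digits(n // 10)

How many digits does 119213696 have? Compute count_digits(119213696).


count_digits(119213696) = 1 + count_digits(11921369)
count_digits(11921369) = 1 + count_digits(1192136)
count_digits(1192136) = 1 + count_digits(119213)
count_digits(119213) = 1 + count_digits(11921)
count_digits(11921) = 1 + count_digits(1192)
count_digits(1192) = 1 + count_digits(119)
count_digits(119) = 1 + count_digits(11)
count_digits(11) = 1 + count_digits(1)
count_digits(1) = 1  (base case: 1 < 10)
Unwinding: 1 + 1 + 1 + 1 + 1 + 1 + 1 + 1 + 1 = 9

9


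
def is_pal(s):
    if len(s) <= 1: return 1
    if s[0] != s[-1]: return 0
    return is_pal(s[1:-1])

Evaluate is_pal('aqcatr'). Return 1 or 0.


is_pal('aqcatr'): s[0]='a' != s[-1]='r' -> return 0
Result: 0 (not a palindrome)

0


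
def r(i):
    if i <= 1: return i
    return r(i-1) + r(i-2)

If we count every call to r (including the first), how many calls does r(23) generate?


Let C(n) = total calls for r(n)
C(0) = 1, C(1) = 1
C(2) = 1 + C(1) + C(0) = 1 + 1 + 1 = 3
C(3) = 1 + C(2) + C(1) = 1 + 3 + 1 = 5
C(4) = 1 + C(3) + C(2) = 1 + 5 + 3 = 9
C(5) = 1 + C(4) + C(3) = 1 + 9 + 5 = 15
C(6) = 1 + C(5) + C(4) = 1 + 15 + 9 = 25
C(7) = 1 + C(6) + C(5) = 1 + 25 + 15 = 41
C(8) = 1 + C(7) + C(6) = 1 + 41 + 25 = 67
C(9) = 1 + C(8) + C(7) = 1 + 67 + 41 = 109
C(10) = 1 + C(9) + C(8) = 1 + 109 + 67 = 177
C(11) = 1 + C(10) + C(9) = 1 + 177 + 109 = 287
C(12) = 1 + C(11) + C(10) = 1 + 287 + 177 = 465
C(13) = 1 + C(12) + C(11) = 1 + 465 + 287 = 753
C(14) = 1 + C(13) + C(12) = 1 + 753 + 465 = 1219
C(15) = 1 + C(14) + C(13) = 1 + 1219 + 753 = 1973
C(16) = 1 + C(15) + C(14) = 1 + 1973 + 1219 = 3193
C(17) = 1 + C(16) + C(15) = 1 + 3193 + 1973 = 5167
C(18) = 1 + C(17) + C(16) = 1 + 5167 + 3193 = 8361
C(19) = 1 + C(18) + C(17) = 1 + 8361 + 5167 = 13529
C(20) = 1 + C(19) + C(18) = 1 + 13529 + 8361 = 21891
C(21) = 1 + C(20) + C(19) = 1 + 21891 + 13529 = 35421
C(22) = 1 + C(21) + C(20) = 1 + 35421 + 21891 = 57313
C(23) = 1 + C(22) + C(21) = 1 + 57313 + 35421 = 92735

92735


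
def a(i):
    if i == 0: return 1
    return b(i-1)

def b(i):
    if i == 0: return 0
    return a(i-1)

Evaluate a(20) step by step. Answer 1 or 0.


a(20) = b(19)
b(19) = a(18)
a(18) = b(17)
b(17) = a(16)
a(16) = b(15)
b(15) = a(14)
a(14) = b(13)
b(13) = a(12)
a(12) = b(11)
b(11) = a(10)
a(10) = b(9)
b(9) = a(8)
a(8) = b(7)
b(7) = a(6)
a(6) = b(5)
b(5) = a(4)
a(4) = b(3)
b(3) = a(2)
a(2) = b(1)
b(1) = a(0)
a(0) = 1  (base case)
Result: 1

1


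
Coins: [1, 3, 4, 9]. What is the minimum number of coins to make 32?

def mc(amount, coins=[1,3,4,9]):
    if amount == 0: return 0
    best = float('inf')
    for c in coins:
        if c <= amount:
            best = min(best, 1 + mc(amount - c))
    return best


Building up with DP:
mc(0) = 0
mc(1) = min(1+mc(0)=1+0=1) = 1
mc(2) = min(1+mc(1)=1+1=2) = 2
mc(3) = min(1+mc(2)=1+2=3, 1+mc(0)=1+0=1) = 1
mc(4) = min(1+mc(3)=1+1=2, 1+mc(1)=1+1=2, 1+mc(0)=1+0=1) = 1
mc(5) = min(1+mc(4)=1+1=2, 1+mc(2)=1+2=3, 1+mc(1)=1+1=2) = 2
mc(6) = min(1+mc(5)=1+2=3, 1+mc(3)=1+1=2, 1+mc(2)=1+2=3) = 2
mc(7) = min(1+mc(6)=1+2=3, 1+mc(4)=1+1=2, 1+mc(3)=1+1=2) = 2
mc(8) = min(1+mc(7)=1+2=3, 1+mc(5)=1+2=3, 1+mc(4)=1+1=2) = 2
mc(9) = min(1+mc(8)=1+2=3, 1+mc(6)=1+2=3, 1+mc(5)=1+2=3, 1+mc(0)=1+0=1) = 1
mc(10) = min(1+mc(9)=1+1=2, 1+mc(7)=1+2=3, 1+mc(6)=1+2=3, 1+mc(1)=1+1=2) = 2
mc(11) = min(1+mc(10)=1+2=3, 1+mc(8)=1+2=3, 1+mc(7)=1+2=3, 1+mc(2)=1+2=3) = 3
mc(12) = min(1+mc(11)=1+3=4, 1+mc(9)=1+1=2, 1+mc(8)=1+2=3, 1+mc(3)=1+1=2) = 2
mc(13) = min(1+mc(12)=1+2=3, 1+mc(10)=1+2=3, 1+mc(9)=1+1=2, 1+mc(4)=1+1=2) = 2
mc(14) = min(1+mc(13)=1+2=3, 1+mc(11)=1+3=4, 1+mc(10)=1+2=3, 1+mc(5)=1+2=3) = 3
mc(15) = min(1+mc(14)=1+3=4, 1+mc(12)=1+2=3, 1+mc(11)=1+3=4, 1+mc(6)=1+2=3) = 3
mc(16) = min(1+mc(15)=1+3=4, 1+mc(13)=1+2=3, 1+mc(12)=1+2=3, 1+mc(7)=1+2=3) = 3
mc(17) = min(1+mc(16)=1+3=4, 1+mc(14)=1+3=4, 1+mc(13)=1+2=3, 1+mc(8)=1+2=3) = 3
mc(18) = min(1+mc(17)=1+3=4, 1+mc(15)=1+3=4, 1+mc(14)=1+3=4, 1+mc(9)=1+1=2) = 2
mc(19) = min(1+mc(18)=1+2=3, 1+mc(16)=1+3=4, 1+mc(15)=1+3=4, 1+mc(10)=1+2=3) = 3
mc(20) = min(1+mc(19)=1+3=4, 1+mc(17)=1+3=4, 1+mc(16)=1+3=4, 1+mc(11)=1+3=4) = 4
mc(21) = min(1+mc(20)=1+4=5, 1+mc(18)=1+2=3, 1+mc(17)=1+3=4, 1+mc(12)=1+2=3) = 3
mc(22) = min(1+mc(21)=1+3=4, 1+mc(19)=1+3=4, 1+mc(18)=1+2=3, 1+mc(13)=1+2=3) = 3
mc(23) = min(1+mc(22)=1+3=4, 1+mc(20)=1+4=5, 1+mc(19)=1+3=4, 1+mc(14)=1+3=4) = 4
mc(24) = min(1+mc(23)=1+4=5, 1+mc(21)=1+3=4, 1+mc(20)=1+4=5, 1+mc(15)=1+3=4) = 4
mc(25) = min(1+mc(24)=1+4=5, 1+mc(22)=1+3=4, 1+mc(21)=1+3=4, 1+mc(16)=1+3=4) = 4
mc(26) = min(1+mc(25)=1+4=5, 1+mc(23)=1+4=5, 1+mc(22)=1+3=4, 1+mc(17)=1+3=4) = 4
mc(27) = min(1+mc(26)=1+4=5, 1+mc(24)=1+4=5, 1+mc(23)=1+4=5, 1+mc(18)=1+2=3) = 3
mc(28) = min(1+mc(27)=1+3=4, 1+mc(25)=1+4=5, 1+mc(24)=1+4=5, 1+mc(19)=1+3=4) = 4
mc(29) = min(1+mc(28)=1+4=5, 1+mc(26)=1+4=5, 1+mc(25)=1+4=5, 1+mc(20)=1+4=5) = 5
mc(30) = min(1+mc(29)=1+5=6, 1+mc(27)=1+3=4, 1+mc(26)=1+4=5, 1+mc(21)=1+3=4) = 4
mc(31) = min(1+mc(30)=1+4=5, 1+mc(28)=1+4=5, 1+mc(27)=1+3=4, 1+mc(22)=1+3=4) = 4
mc(32) = min(1+mc(31)=1+4=5, 1+mc(29)=1+5=6, 1+mc(28)=1+4=5, 1+mc(23)=1+4=5) = 5

5


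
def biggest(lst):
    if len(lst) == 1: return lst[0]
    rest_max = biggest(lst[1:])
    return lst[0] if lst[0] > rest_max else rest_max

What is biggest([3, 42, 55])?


biggest([3, 42, 55]): compare 3 with biggest([42, 55])
biggest([42, 55]): compare 42 with biggest([55])
biggest([55]) = 55  (base case)
Compare 42 with 55 -> 55
Compare 3 with 55 -> 55

55


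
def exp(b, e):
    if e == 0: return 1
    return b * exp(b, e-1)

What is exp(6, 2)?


exp(6, 2)
= 6 * exp(6, 1)
= 6 * 6 * exp(6, 0)
= 6 * 6 * 1
= 36

36


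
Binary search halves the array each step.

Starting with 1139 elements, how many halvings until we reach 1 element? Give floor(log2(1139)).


1139 / 2 = 569
569 / 2 = 284
284 / 2 = 142
142 / 2 = 71
71 / 2 = 35
35 / 2 = 17
17 / 2 = 8
8 / 2 = 4
4 / 2 = 2
2 / 2 = 1
Reached 1 after 10 halvings

10


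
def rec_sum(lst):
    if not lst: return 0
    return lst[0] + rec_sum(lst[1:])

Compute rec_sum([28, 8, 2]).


rec_sum([28, 8, 2]) = 28 + rec_sum([8, 2])
rec_sum([8, 2]) = 8 + rec_sum([2])
rec_sum([2]) = 2 + rec_sum([])
rec_sum([]) = 0  (base case)
Total: 28 + 8 + 2 + 0 = 38

38


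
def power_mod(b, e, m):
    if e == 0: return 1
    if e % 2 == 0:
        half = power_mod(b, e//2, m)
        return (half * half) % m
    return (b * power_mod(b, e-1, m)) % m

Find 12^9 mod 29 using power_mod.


power_mod(12, 9, 29): e is odd, compute power_mod(12, 8, 29)
  power_mod(12, 8, 29): e is even, compute power_mod(12, 4, 29)
    power_mod(12, 4, 29): e is even, compute power_mod(12, 2, 29)
      power_mod(12, 2, 29): e is even, compute power_mod(12, 1, 29)
        power_mod(12, 1, 29): e is odd, compute power_mod(12, 0, 29)
          power_mod(12, 0, 29) = 1
        (12 * 1) % 29 = 12
      half=12, (12*12) % 29 = 28
    half=28, (28*28) % 29 = 1
  half=1, (1*1) % 29 = 1
(12 * 1) % 29 = 12

12


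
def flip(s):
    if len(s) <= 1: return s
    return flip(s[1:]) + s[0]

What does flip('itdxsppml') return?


flip('itdxsppml') = flip('tdxsppml') + 'i'
flip('tdxsppml') = flip('dxsppml') + 't'
flip('dxsppml') = flip('xsppml') + 'd'
flip('xsppml') = flip('sppml') + 'x'
flip('sppml') = flip('ppml') + 's'
flip('ppml') = flip('pml') + 'p'
flip('pml') = flip('ml') + 'p'
flip('ml') = flip('l') + 'm'
flip('l') = 'l'  (base case)
Concatenating: 'l' + 'm' + 'p' + 'p' + 's' + 'x' + 'd' + 't' + 'i' = 'lmppsxdti'

lmppsxdti


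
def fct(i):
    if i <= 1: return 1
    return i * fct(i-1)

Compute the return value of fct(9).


fct(9)
= 9 * fct(8)
= 9 * 8 * fct(7)
= 9 * 8 * 7 * fct(6)
= 9 * 8 * 7 * 6 * fct(5)
= 9 * 8 * 7 * 6 * 5 * fct(4)
= 9 * 8 * 7 * 6 * 5 * 4 * fct(3)
= 9 * 8 * 7 * 6 * 5 * 4 * 3 * fct(2)
= 9 * 8 * 7 * 6 * 5 * 4 * 3 * 2 * fct(1)
= 9 * 8 * 7 * 6 * 5 * 4 * 3 * 2 * 1
= 362880

362880


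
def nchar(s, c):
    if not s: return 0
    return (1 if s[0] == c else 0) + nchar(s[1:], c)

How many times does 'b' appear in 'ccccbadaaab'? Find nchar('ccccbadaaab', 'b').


s[0]='c' != 'b' -> 0
s[0]='c' != 'b' -> 0
s[0]='c' != 'b' -> 0
s[0]='c' != 'b' -> 0
s[0]='b' == 'b' -> 1
s[0]='a' != 'b' -> 0
s[0]='d' != 'b' -> 0
s[0]='a' != 'b' -> 0
s[0]='a' != 'b' -> 0
s[0]='a' != 'b' -> 0
s[0]='b' == 'b' -> 1
Sum: 0 + 0 + 0 + 0 + 1 + 0 + 0 + 0 + 0 + 0 + 1 = 2

2


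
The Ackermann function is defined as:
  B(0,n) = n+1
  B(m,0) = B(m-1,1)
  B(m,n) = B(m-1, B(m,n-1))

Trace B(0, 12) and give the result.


B(0, 12) = 13
Result: B(0, 12) = 13

13


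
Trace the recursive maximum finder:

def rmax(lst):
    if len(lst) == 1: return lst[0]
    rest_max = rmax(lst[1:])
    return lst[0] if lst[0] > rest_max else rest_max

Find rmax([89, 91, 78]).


rmax([89, 91, 78]): compare 89 with rmax([91, 78])
rmax([91, 78]): compare 91 with rmax([78])
rmax([78]) = 78  (base case)
Compare 91 with 78 -> 91
Compare 89 with 91 -> 91

91


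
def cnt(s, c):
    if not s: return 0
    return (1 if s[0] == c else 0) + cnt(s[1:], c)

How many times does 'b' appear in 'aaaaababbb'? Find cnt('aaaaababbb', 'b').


s[0]='a' != 'b' -> 0
s[0]='a' != 'b' -> 0
s[0]='a' != 'b' -> 0
s[0]='a' != 'b' -> 0
s[0]='a' != 'b' -> 0
s[0]='b' == 'b' -> 1
s[0]='a' != 'b' -> 0
s[0]='b' == 'b' -> 1
s[0]='b' == 'b' -> 1
s[0]='b' == 'b' -> 1
Sum: 0 + 0 + 0 + 0 + 0 + 1 + 0 + 1 + 1 + 1 = 4

4


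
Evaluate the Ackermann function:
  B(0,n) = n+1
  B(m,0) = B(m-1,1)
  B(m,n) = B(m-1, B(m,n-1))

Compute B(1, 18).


B(1, 18) = B(0, B(1, 17))
  B(1, 17) = B(0, B(1, 16))
    B(1, 16) = B(0, B(1, 15))
      B(1, 15) = B(0, B(1, 14))
        B(1, 14) = B(0, B(1, 13))
          B(1, 13) = B(0, B(1, 12))
          B(1, 12) = B(0, B(1, 11))
          B(1, 11) = B(0, B(1, 10))
          B(1, 10) = B(0, B(1, 9))
          B(1, 9) = B(0, B(1, 8))
          B(1, 8) = B(0, B(1, 7))
          B(1, 7) = B(0, B(1, 6))
          B(1, 6) = B(0, B(1, 5))
          B(1, 5) = B(0, B(1, 4))
          B(1, 4) = B(0, B(1, 3))
          B(1, 3) = B(0, B(1, 2))
          B(1, 2) = B(0, B(1, 1))
          B(1, 1) = B(0, B(1, 0))
          B(1, 0) = B(0, 1)
          B(0, 1) = 2
            = B(0, 2)
          B(0, 2) = 3
            = B(0, 3)
          B(0, 3) = 4
            = B(0, 4)
... (trace truncated)
Result: B(1, 18) = 20

20


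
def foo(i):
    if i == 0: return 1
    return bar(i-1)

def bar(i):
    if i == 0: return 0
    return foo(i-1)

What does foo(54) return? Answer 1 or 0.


foo(54) = bar(53)
bar(53) = foo(52)
foo(52) = bar(51)
bar(51) = foo(50)
foo(50) = bar(49)
bar(49) = foo(48)
foo(48) = bar(47)
bar(47) = foo(46)
foo(46) = bar(45)
bar(45) = foo(44)
foo(44) = bar(43)
bar(43) = foo(42)
foo(42) = bar(41)
bar(41) = foo(40)
foo(40) = bar(39)
bar(39) = foo(38)
foo(38) = bar(37)
bar(37) = foo(36)
foo(36) = bar(35)
bar(35) = foo(34)
foo(34) = bar(33)
bar(33) = foo(32)
foo(32) = bar(31)
bar(31) = foo(30)
foo(30) = bar(29)
bar(29) = foo(28)
foo(28) = bar(27)
bar(27) = foo(26)
foo(26) = bar(25)
bar(25) = foo(24)
foo(24) = bar(23)
bar(23) = foo(22)
foo(22) = bar(21)
bar(21) = foo(20)
foo(20) = bar(19)
bar(19) = foo(18)
foo(18) = bar(17)
bar(17) = foo(16)
foo(16) = bar(15)
bar(15) = foo(14)
foo(14) = bar(13)
bar(13) = foo(12)
foo(12) = bar(11)
bar(11) = foo(10)
foo(10) = bar(9)
bar(9) = foo(8)
foo(8) = bar(7)
bar(7) = foo(6)
foo(6) = bar(5)
bar(5) = foo(4)
foo(4) = bar(3)
bar(3) = foo(2)
foo(2) = bar(1)
bar(1) = foo(0)
foo(0) = 1  (base case)
Result: 1

1


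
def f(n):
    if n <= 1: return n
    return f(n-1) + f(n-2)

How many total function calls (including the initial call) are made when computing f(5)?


Let C(n) = total calls for f(n)
C(0) = 1, C(1) = 1
C(2) = 1 + C(1) + C(0) = 1 + 1 + 1 = 3
C(3) = 1 + C(2) + C(1) = 1 + 3 + 1 = 5
C(4) = 1 + C(3) + C(2) = 1 + 5 + 3 = 9
C(5) = 1 + C(4) + C(3) = 1 + 9 + 5 = 15

15


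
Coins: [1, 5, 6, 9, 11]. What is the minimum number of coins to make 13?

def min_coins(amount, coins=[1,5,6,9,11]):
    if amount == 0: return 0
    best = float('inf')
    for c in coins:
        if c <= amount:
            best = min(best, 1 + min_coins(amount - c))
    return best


Building up with DP:
min_coins(0) = 0
min_coins(1) = min(1+min_coins(0)=1+0=1) = 1
min_coins(2) = min(1+min_coins(1)=1+1=2) = 2
min_coins(3) = min(1+min_coins(2)=1+2=3) = 3
min_coins(4) = min(1+min_coins(3)=1+3=4) = 4
min_coins(5) = min(1+min_coins(4)=1+4=5, 1+min_coins(0)=1+0=1) = 1
min_coins(6) = min(1+min_coins(5)=1+1=2, 1+min_coins(1)=1+1=2, 1+min_coins(0)=1+0=1) = 1
min_coins(7) = min(1+min_coins(6)=1+1=2, 1+min_coins(2)=1+2=3, 1+min_coins(1)=1+1=2) = 2
min_coins(8) = min(1+min_coins(7)=1+2=3, 1+min_coins(3)=1+3=4, 1+min_coins(2)=1+2=3) = 3
min_coins(9) = min(1+min_coins(8)=1+3=4, 1+min_coins(4)=1+4=5, 1+min_coins(3)=1+3=4, 1+min_coins(0)=1+0=1) = 1
min_coins(10) = min(1+min_coins(9)=1+1=2, 1+min_coins(5)=1+1=2, 1+min_coins(4)=1+4=5, 1+min_coins(1)=1+1=2) = 2
min_coins(11) = min(1+min_coins(10)=1+2=3, 1+min_coins(6)=1+1=2, 1+min_coins(5)=1+1=2, 1+min_coins(2)=1+2=3, 1+min_coins(0)=1+0=1) = 1
min_coins(12) = min(1+min_coins(11)=1+1=2, 1+min_coins(7)=1+2=3, 1+min_coins(6)=1+1=2, 1+min_coins(3)=1+3=4, 1+min_coins(1)=1+1=2) = 2
min_coins(13) = min(1+min_coins(12)=1+2=3, 1+min_coins(8)=1+3=4, 1+min_coins(7)=1+2=3, 1+min_coins(4)=1+4=5, 1+min_coins(2)=1+2=3) = 3

3


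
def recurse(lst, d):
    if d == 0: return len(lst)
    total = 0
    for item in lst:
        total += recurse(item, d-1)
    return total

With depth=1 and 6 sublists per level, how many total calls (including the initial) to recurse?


At depth 0 (root): 1 call
At depth 1: each of 1 parents calls recurse on 6 children = 6 calls
Total: 1 + 6 = 7

7


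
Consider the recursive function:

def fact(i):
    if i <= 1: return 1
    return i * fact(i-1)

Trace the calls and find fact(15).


fact(15)
= 15 * fact(14)
= 15 * 14 * fact(13)
= 15 * 14 * 13 * fact(12)
= 15 * 14 * 13 * 12 * fact(11)
= 15 * 14 * 13 * 12 * 11 * fact(10)
= 15 * 14 * 13 * 12 * 11 * 10 * fact(9)
= 15 * 14 * 13 * 12 * 11 * 10 * 9 * fact(8)
= 15 * 14 * 13 * 12 * 11 * 10 * 9 * 8 * fact(7)
= 15 * 14 * 13 * 12 * 11 * 10 * 9 * 8 * 7 * fact(6)
= 15 * 14 * 13 * 12 * 11 * 10 * 9 * 8 * 7 * 6 * fact(5)
= 15 * 14 * 13 * 12 * 11 * 10 * 9 * 8 * 7 * 6 * 5 * fact(4)
= 15 * 14 * 13 * 12 * 11 * 10 * 9 * 8 * 7 * 6 * 5 * 4 * fact(3)
= 15 * 14 * 13 * 12 * 11 * 10 * 9 * 8 * 7 * 6 * 5 * 4 * 3 * fact(2)
= 15 * 14 * 13 * 12 * 11 * 10 * 9 * 8 * 7 * 6 * 5 * 4 * 3 * 2 * fact(1)
= 15 * 14 * 13 * 12 * 11 * 10 * 9 * 8 * 7 * 6 * 5 * 4 * 3 * 2 * 1
= 1307674368000

1307674368000


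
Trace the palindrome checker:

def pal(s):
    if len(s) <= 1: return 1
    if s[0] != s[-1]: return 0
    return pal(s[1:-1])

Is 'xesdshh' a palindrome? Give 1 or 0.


pal('xesdshh'): s[0]='x' != s[-1]='h' -> return 0
Result: 0 (not a palindrome)

0


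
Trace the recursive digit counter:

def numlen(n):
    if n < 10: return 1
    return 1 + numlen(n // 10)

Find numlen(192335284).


numlen(192335284) = 1 + numlen(19233528)
numlen(19233528) = 1 + numlen(1923352)
numlen(1923352) = 1 + numlen(192335)
numlen(192335) = 1 + numlen(19233)
numlen(19233) = 1 + numlen(1923)
numlen(1923) = 1 + numlen(192)
numlen(192) = 1 + numlen(19)
numlen(19) = 1 + numlen(1)
numlen(1) = 1  (base case: 1 < 10)
Unwinding: 1 + 1 + 1 + 1 + 1 + 1 + 1 + 1 + 1 = 9

9
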